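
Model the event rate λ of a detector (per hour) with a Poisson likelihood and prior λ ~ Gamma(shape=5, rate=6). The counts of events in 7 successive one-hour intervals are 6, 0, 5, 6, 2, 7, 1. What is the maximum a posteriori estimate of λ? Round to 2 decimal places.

Σxᵢ = 6+0+5+6+2+7+1 = 27, with n = 7.
Posterior ∝ λ^4e^(−6λ) · λ^27e^(−7λ) = λ^31e^(−13λ), i.e. Gamma(shape=32, rate=13).
The mode of a Gamma(a, b) with a ≥ 1 (shape–rate) is (a−1)/b = 31/13 ≈ 2.38.

λ̂_MAP = 2.38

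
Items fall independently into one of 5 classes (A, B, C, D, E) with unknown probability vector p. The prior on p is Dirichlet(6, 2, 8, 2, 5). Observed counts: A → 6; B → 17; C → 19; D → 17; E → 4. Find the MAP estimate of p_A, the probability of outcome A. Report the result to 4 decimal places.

The posterior is Dirichlet(αᵢ + nᵢ) = Dirichlet(12, 19, 27, 19, 9).
For a Dirichlet(a₁,…,a_K) with all aᵢ > 1, the mode has j-th component (aⱼ − 1)/(Σaᵢ − K).
Here Σaᵢ = 86 and K = 5, so p_A = (12 − 1)/(86 − 5) = 11/81 ≈ 0.1358.

MAP estimate of p_A = 0.1358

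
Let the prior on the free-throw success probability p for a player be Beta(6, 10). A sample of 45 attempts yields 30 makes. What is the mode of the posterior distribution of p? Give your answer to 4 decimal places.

Prior: Beta(6, 10).
Data: 30 successes in 45 trials. The binomial likelihood contributes p^30(1−p)^15, so the posterior is Beta(6+30, 10+15) = Beta(36, 25).
For Beta(a, b) with a, b > 1 the mode is (a−1)/(a+b−2) = 35/59 ≈ 0.5932.

p̂_MAP = 0.5932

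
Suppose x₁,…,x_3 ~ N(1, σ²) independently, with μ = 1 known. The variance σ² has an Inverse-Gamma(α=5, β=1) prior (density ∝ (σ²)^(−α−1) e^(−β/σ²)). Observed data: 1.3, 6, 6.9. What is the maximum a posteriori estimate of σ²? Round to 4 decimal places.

σ̂²_MAP = 4.1267

Sum of squared deviations about the known mean: SS = (1.3−1)² + (6−1)² + (6.9−1)² = 59.9.
The Normal likelihood contributes (σ²)^(−n/2) exp(−SS/(2σ²)), so the posterior is Inverse-Gamma(α + n/2, β + SS/2) = Inverse-Gamma(6.5, 30.95).
The mode of Inverse-Gamma(a, b) is b/(a+1) = 30.95/7.5 ≈ 4.1267.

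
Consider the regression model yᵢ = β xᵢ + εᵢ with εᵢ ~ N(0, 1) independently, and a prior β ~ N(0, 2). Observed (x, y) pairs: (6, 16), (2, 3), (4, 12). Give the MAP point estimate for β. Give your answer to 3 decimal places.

β̂_MAP = 2.655

log p(β | y) = −Σ(yᵢ − βxᵢ)²/(2·1) − β²/(2·2) + const.
Setting the derivative to zero: Σxᵢ(yᵢ − βxᵢ)/1 − β/2 = 0, so β = Σxᵢyᵢ / (Σxᵢ² + σ²/τ²).
Σxᵢyᵢ = 6·16 + 2·3 + 4·12 = 150; Σxᵢ² = 56; σ²/τ² = 0.5.
β̂_MAP = 150 / (56 + 0.5) = 150/56.5 ≈ 2.655.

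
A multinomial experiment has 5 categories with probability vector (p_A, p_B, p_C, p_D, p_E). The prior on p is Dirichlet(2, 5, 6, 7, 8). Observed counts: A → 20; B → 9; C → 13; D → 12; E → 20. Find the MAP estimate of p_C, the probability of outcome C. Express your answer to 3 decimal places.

MAP estimate of p_C = 0.186

The posterior is Dirichlet(αᵢ + nᵢ) = Dirichlet(22, 14, 19, 19, 28).
For a Dirichlet(a₁,…,a_K) with all aᵢ > 1, the mode has j-th component (aⱼ − 1)/(Σaᵢ − K).
Here Σaᵢ = 102 and K = 5, so p_C = (19 − 1)/(102 − 5) = 18/97 ≈ 0.186.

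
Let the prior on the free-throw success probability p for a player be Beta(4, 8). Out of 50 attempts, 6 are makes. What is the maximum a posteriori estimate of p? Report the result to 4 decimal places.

p̂_MAP = 0.1500

Prior: Beta(4, 8).
Data: 6 successes in 50 trials. The binomial likelihood contributes p^6(1−p)^44, so the posterior is Beta(4+6, 8+44) = Beta(10, 52).
For Beta(a, b) with a, b > 1 the mode is (a−1)/(a+b−2) = 9/60 ≈ 0.1500.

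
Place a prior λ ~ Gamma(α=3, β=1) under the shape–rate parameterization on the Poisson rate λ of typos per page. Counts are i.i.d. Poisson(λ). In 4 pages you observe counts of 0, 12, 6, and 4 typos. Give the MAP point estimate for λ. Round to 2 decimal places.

Σxᵢ = 0+12+6+4 = 22, with n = 4.
Posterior ∝ λ^2e^(−1λ) · λ^22e^(−4λ) = λ^24e^(−5λ), i.e. Gamma(shape=25, rate=5).
The mode of a Gamma(a, b) with a ≥ 1 (shape–rate) is (a−1)/b = 24/5 ≈ 4.80.

λ̂_MAP = 4.80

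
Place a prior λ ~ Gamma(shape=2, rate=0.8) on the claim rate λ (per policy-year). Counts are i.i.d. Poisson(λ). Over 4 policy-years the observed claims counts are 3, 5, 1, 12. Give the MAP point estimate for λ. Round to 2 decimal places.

Σxᵢ = 3+5+1+12 = 21, with n = 4.
Posterior ∝ λe^(−0.8λ) · λ^21e^(−4λ) = λ^22e^(−4.8λ), i.e. Gamma(shape=23, rate=4.8).
The mode of a Gamma(a, b) with a ≥ 1 (shape–rate) is (a−1)/b = 22/4.8 ≈ 4.58.

λ̂_MAP = 4.58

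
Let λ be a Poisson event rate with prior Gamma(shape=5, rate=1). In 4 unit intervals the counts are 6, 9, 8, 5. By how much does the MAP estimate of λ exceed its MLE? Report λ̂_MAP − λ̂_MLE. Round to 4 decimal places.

MAP − MLE = -0.6000

Σxᵢ = 28. Posterior is Gamma(33, 5); MAP = (33−1)/5 = 32/5 ≈ 6.40000.
MLE = x̄ = 28/4 ≈ 7.00000.
Difference = 32/5 − 28/4 = -3/5 ≈ -0.6000.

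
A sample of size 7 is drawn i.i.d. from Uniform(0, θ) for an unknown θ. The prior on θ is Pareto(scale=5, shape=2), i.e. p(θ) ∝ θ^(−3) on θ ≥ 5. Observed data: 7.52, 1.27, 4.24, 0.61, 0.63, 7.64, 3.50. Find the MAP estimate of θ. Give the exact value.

The Uniform(0, θ) likelihood is θ^(−n) for θ ≥ max(xᵢ), zero otherwise. Here max(xᵢ) = 7.64.
Posterior ∝ θ^(−3) · θ^(−7) = θ^(−10) on θ ≥ max(5, 7.64) = 7.64.
This density is strictly decreasing in θ, so the posterior mode lies at the lower boundary of the support.

θ̂_MAP = 7.64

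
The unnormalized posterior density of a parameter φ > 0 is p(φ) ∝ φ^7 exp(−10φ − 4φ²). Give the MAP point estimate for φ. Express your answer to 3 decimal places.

ℓ'(φ) = 7/φ − 10 − 8φ. Setting this to zero and multiplying by φ: 8φ² + 10φ − 7 = 0.
φ = (−10 + √(10² + 4·8·7)) / (2·8) = (−10 + √324) / 16 = (−10 + 18)/16 = 1/2.
ℓ''(φ) = −7/φ² − 8 < 0, confirming a maximum.

φ̂_MAP = 0.500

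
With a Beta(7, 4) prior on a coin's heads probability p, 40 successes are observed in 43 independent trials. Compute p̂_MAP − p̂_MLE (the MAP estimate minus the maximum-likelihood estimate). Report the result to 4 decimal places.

Posterior is Beta(47, 7); MAP = (47−1)/(54−2) = 46/52 ≈ 0.88462.
MLE ignores the prior: p̂_MLE = k/n = 40/43 ≈ 0.93023.
Difference = 46/52 − 40/43 = -51/1118 ≈ -0.0456.

MAP − MLE = -0.0456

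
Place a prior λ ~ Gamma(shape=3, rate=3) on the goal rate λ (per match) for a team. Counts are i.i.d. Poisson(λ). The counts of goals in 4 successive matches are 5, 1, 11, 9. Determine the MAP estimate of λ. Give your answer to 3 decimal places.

Σxᵢ = 5+1+11+9 = 26, with n = 4.
Posterior ∝ λ^2e^(−3λ) · λ^26e^(−4λ) = λ^28e^(−7λ), i.e. Gamma(shape=29, rate=7).
The mode of a Gamma(a, b) with a ≥ 1 (shape–rate) is (a−1)/b = 28/7 ≈ 4.000.

λ̂_MAP = 4.000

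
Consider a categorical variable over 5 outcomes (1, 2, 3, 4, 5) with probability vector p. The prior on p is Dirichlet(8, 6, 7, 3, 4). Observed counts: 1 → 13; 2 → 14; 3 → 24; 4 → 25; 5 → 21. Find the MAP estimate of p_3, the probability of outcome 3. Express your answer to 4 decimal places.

The posterior is Dirichlet(αᵢ + nᵢ) = Dirichlet(21, 20, 31, 28, 25).
For a Dirichlet(a₁,…,a_K) with all aᵢ > 1, the mode has j-th component (aⱼ − 1)/(Σaᵢ − K).
Here Σaᵢ = 125 and K = 5, so p_3 = (31 − 1)/(125 − 5) = 30/120 ≈ 0.2500.

MAP estimate: 0.2500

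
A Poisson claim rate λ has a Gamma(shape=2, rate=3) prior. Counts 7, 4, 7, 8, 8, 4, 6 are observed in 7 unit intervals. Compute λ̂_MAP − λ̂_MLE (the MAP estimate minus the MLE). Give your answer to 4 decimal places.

MAP − MLE = -1.7857

Σxᵢ = 44. Posterior is Gamma(46, 10); MAP = (46−1)/10 = 45/10 ≈ 4.50000.
MLE = x̄ = 44/7 ≈ 6.28571.
Difference = 45/10 − 44/7 = -25/14 ≈ -1.7857.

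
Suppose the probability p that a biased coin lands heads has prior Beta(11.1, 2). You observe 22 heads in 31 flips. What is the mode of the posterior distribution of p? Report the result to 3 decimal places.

p̂_MAP = 0.762

Prior: Beta(11.1, 2).
Data: 22 successes in 31 trials. The binomial likelihood contributes p^22(1−p)^9, so the posterior is Beta(11.1+22, 2+9) = Beta(33.1, 11).
For Beta(a, b) with a, b > 1 the mode is (a−1)/(a+b−2) = 32.1/42.1 ≈ 0.762.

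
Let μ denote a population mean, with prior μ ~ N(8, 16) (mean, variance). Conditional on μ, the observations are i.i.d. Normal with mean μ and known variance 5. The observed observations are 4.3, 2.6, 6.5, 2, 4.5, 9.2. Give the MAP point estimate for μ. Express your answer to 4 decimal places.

μ̂_MAP = 5.0059

n = 6; x̄ = (4.3 + 2.6 + 6.5 + 2 + 4.5 + 9.2)/6 = 29.1/6 = 4.85.
For a Normal prior and Normal likelihood with known variance, the posterior is Normal; its mode equals its mean, the precision-weighted average.
Prior precision 1/σ₀² = 1/16 = 0.0625; data precision n/σ² = 6/5 = 1.2.
μ̂ = (0.0625·8 + 1.2·4.85) / (0.0625 + 1.2) = 6.32/1.2625 = 2528/505 ≈ 5.0059.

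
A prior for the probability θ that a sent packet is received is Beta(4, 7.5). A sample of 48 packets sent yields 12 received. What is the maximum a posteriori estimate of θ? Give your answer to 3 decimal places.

Prior: Beta(4, 7.5).
Data: 12 successes in 48 trials. The binomial likelihood contributes θ^12(1−θ)^36, so the posterior is Beta(4+12, 7.5+36) = Beta(16, 43.5).
For Beta(a, b) with a, b > 1 the mode is (a−1)/(a+b−2) = 15/57.5 ≈ 0.261.

θ̂_MAP = 0.261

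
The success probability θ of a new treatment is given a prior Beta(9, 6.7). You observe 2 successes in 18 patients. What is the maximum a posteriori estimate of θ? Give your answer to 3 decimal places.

θ̂_MAP = 0.315

Prior: Beta(9, 6.7).
Data: 2 successes in 18 trials. The binomial likelihood contributes θ^2(1−θ)^16, so the posterior is Beta(9+2, 6.7+16) = Beta(11, 22.7).
For Beta(a, b) with a, b > 1 the mode is (a−1)/(a+b−2) = 10/31.7 ≈ 0.315.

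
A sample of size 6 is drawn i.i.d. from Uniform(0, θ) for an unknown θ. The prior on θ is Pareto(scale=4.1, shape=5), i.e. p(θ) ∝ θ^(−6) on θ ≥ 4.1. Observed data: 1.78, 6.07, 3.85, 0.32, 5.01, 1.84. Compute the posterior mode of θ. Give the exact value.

θ̂_MAP = 6.07

The Uniform(0, θ) likelihood is θ^(−n) for θ ≥ max(xᵢ), zero otherwise. Here max(xᵢ) = 6.07.
Posterior ∝ θ^(−6) · θ^(−6) = θ^(−12) on θ ≥ max(4.1, 6.07) = 6.07.
This density is strictly decreasing in θ, so the posterior mode lies at the lower boundary of the support.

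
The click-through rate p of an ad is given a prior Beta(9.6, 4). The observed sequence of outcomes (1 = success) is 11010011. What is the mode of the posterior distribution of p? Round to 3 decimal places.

Prior: Beta(9.6, 4).
Data: 5 successes in 8 trials (from the sequence). The binomial likelihood contributes p^5(1−p)^3, so the posterior is Beta(9.6+5, 4+3) = Beta(14.6, 7).
For Beta(a, b) with a, b > 1 the mode is (a−1)/(a+b−2) = 13.6/19.6 ≈ 0.694.

p̂_MAP = 0.694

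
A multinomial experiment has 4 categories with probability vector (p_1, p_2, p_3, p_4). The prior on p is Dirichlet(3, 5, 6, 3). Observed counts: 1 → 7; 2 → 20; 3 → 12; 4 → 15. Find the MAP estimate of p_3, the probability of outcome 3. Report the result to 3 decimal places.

The posterior is Dirichlet(αᵢ + nᵢ) = Dirichlet(10, 25, 18, 18).
For a Dirichlet(a₁,…,a_K) with all aᵢ > 1, the mode has j-th component (aⱼ − 1)/(Σaᵢ − K).
Here Σaᵢ = 71 and K = 4, so p_3 = (18 − 1)/(71 − 4) = 17/67 ≈ 0.254.

MAP estimate: 0.254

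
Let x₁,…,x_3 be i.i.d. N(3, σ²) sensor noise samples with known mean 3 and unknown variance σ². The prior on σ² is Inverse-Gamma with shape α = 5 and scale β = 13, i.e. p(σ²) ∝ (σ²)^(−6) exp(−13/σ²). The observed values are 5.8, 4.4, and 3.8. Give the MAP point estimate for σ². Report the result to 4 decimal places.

Sum of squared deviations about the known mean: SS = (5.8−3)² + (4.4−3)² + (3.8−3)² = 10.44.
The Normal likelihood contributes (σ²)^(−n/2) exp(−SS/(2σ²)), so the posterior is Inverse-Gamma(α + n/2, β + SS/2) = Inverse-Gamma(6.5, 18.22).
The mode of Inverse-Gamma(a, b) is b/(a+1) = 18.22/7.5 ≈ 2.4293.

σ̂²_MAP = 2.4293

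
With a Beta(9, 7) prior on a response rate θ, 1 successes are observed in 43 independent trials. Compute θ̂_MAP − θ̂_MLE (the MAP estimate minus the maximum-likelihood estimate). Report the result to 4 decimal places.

MAP − MLE = 0.1346

Posterior is Beta(10, 49); MAP = (10−1)/(59−2) = 9/57 ≈ 0.15789.
MLE ignores the prior: θ̂_MLE = k/n = 1/43 ≈ 0.02326.
Difference = 9/57 − 1/43 = 110/817 ≈ 0.1346.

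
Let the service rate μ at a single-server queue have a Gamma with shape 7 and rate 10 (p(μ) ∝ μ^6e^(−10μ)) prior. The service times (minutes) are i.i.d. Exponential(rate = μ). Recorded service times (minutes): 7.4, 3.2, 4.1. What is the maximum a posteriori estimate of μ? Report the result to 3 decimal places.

The Exponential(rate=μ) likelihood is ∝ μ^n e^(−μΣtᵢ). Here n = 3 and Σtᵢ = 7.4 + 3.2 + 4.1 = 14.7.
Posterior ∝ μ^6e^(−10μ) · μ^3e^(−14.7μ) = μ^9e^(−24.7μ), i.e. Gamma(10, 24.7).
Mode = (a−1)/b = 9/24.7 ≈ 0.364.

μ̂_MAP = 0.364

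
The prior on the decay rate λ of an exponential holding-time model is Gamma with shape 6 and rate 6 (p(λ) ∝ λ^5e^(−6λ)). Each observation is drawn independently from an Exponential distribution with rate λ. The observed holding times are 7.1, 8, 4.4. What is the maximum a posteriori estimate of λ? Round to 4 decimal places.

The Exponential(rate=λ) likelihood is ∝ λ^n e^(−λΣtᵢ). Here n = 3 and Σtᵢ = 7.1 + 8 + 4.4 = 19.5.
Posterior ∝ λ^5e^(−6λ) · λ^3e^(−19.5λ) = λ^8e^(−25.5λ), i.e. Gamma(9, 25.5).
Mode = (a−1)/b = 8/25.5 ≈ 0.3137.

λ̂_MAP = 0.3137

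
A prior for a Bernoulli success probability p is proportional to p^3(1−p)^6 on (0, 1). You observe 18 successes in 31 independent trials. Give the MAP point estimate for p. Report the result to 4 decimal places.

The prior density ∝ p^3(1−p)^6 is the kernel of Beta(4, 7).
Data: 18 successes in 31 trials. The binomial likelihood contributes p^18(1−p)^13, so the posterior is Beta(4+18, 7+13) = Beta(22, 20).
For Beta(a, b) with a, b > 1 the mode is (a−1)/(a+b−2) = 21/40 ≈ 0.5250.

p̂_MAP = 0.5250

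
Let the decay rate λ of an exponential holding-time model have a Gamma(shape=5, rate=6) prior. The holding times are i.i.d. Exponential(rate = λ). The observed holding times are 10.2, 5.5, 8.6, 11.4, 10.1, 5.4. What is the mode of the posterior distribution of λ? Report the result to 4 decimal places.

The Exponential(rate=λ) likelihood is ∝ λ^n e^(−λΣtᵢ). Here n = 6 and Σtᵢ = 10.2 + 5.5 + 8.6 + 11.4 + 10.1 + 5.4 = 51.2.
Posterior ∝ λ^4e^(−6λ) · λ^6e^(−51.2λ) = λ^10e^(−57.2λ), i.e. Gamma(11, 57.2).
Mode = (a−1)/b = 10/57.2 ≈ 0.1748.

λ̂_MAP = 0.1748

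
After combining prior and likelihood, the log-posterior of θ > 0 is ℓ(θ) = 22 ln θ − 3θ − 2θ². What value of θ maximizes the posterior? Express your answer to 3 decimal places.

θ̂_MAP = 2.000

ℓ'(θ) = 22/θ − 3 − 4θ. Setting this to zero and multiplying by θ: 4θ² + 3θ − 22 = 0.
θ = (−3 + √(3² + 4·4·22)) / (2·4) = (−3 + √361) / 8 = (−3 + 19)/8 = 2.
ℓ''(θ) = −22/θ² − 4 < 0, confirming a maximum.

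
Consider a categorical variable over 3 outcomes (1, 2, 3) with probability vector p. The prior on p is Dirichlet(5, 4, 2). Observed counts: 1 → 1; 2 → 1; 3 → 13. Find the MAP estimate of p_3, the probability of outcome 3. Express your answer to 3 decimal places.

MAP estimate: 0.609

The posterior is Dirichlet(αᵢ + nᵢ) = Dirichlet(6, 5, 15).
For a Dirichlet(a₁,…,a_K) with all aᵢ > 1, the mode has j-th component (aⱼ − 1)/(Σaᵢ − K).
Here Σaᵢ = 26 and K = 3, so p_3 = (15 − 1)/(26 − 3) = 14/23 ≈ 0.609.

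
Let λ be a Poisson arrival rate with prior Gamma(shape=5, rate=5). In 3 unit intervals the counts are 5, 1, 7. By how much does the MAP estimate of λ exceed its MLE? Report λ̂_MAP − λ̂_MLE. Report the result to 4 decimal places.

Σxᵢ = 13. Posterior is Gamma(18, 8); MAP = (18−1)/8 = 17/8 ≈ 2.12500.
MLE = x̄ = 13/3 ≈ 4.33333.
Difference = 17/8 − 13/3 = -53/24 ≈ -2.2083.

MAP − MLE = -2.2083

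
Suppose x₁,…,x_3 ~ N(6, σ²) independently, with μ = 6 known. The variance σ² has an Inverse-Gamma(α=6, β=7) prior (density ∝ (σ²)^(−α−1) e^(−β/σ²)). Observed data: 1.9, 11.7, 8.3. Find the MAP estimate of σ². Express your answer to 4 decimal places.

σ̂²_MAP = 4.0347

Sum of squared deviations about the known mean: SS = (1.9−6)² + (11.7−6)² + (8.3−6)² = 54.59.
The Normal likelihood contributes (σ²)^(−n/2) exp(−SS/(2σ²)), so the posterior is Inverse-Gamma(α + n/2, β + SS/2) = Inverse-Gamma(7.5, 34.295).
The mode of Inverse-Gamma(a, b) is b/(a+1) = 34.295/8.5 ≈ 4.0347.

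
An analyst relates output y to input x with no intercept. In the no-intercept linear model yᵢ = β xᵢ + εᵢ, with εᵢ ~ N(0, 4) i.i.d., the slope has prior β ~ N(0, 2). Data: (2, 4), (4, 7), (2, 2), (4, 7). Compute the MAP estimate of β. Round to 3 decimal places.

log p(β | y) = −Σ(yᵢ − βxᵢ)²/(2·4) − β²/(2·2) + const.
Setting the derivative to zero: Σxᵢ(yᵢ − βxᵢ)/4 − β/2 = 0, so β = Σxᵢyᵢ / (Σxᵢ² + σ²/τ²).
Σxᵢyᵢ = 2·4 + 4·7 + 2·2 + 4·7 = 68; Σxᵢ² = 40; σ²/τ² = 2.
β̂_MAP = 68 / (40 + 2) = 68/42 ≈ 1.619.

β̂_MAP = 1.619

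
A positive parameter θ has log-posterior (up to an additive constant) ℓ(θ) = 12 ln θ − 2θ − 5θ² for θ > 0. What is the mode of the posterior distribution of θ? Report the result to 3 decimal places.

θ̂_MAP = 1.000

ℓ'(θ) = 12/θ − 2 − 10θ. Setting this to zero and multiplying by θ: 10θ² + 2θ − 12 = 0.
θ = (−2 + √(2² + 4·10·12)) / (2·10) = (−2 + √484) / 20 = (−2 + 22)/20 = 1.
ℓ''(θ) = −12/θ² − 10 < 0, confirming a maximum.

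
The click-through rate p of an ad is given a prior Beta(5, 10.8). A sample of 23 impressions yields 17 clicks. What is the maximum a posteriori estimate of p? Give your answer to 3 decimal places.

p̂_MAP = 0.571

Prior: Beta(5, 10.8).
Data: 17 successes in 23 trials. The binomial likelihood contributes p^17(1−p)^6, so the posterior is Beta(5+17, 10.8+6) = Beta(22, 16.8).
For Beta(a, b) with a, b > 1 the mode is (a−1)/(a+b−2) = 21/36.8 ≈ 0.571.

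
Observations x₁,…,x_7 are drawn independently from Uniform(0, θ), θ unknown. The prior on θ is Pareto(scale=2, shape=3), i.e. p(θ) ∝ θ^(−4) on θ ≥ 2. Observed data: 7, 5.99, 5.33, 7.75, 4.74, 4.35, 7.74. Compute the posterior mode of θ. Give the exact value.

The Uniform(0, θ) likelihood is θ^(−n) for θ ≥ max(xᵢ), zero otherwise. Here max(xᵢ) = 7.75.
Posterior ∝ θ^(−4) · θ^(−7) = θ^(−11) on θ ≥ max(2, 7.75) = 7.75.
This density is strictly decreasing in θ, so the posterior mode lies at the lower boundary of the support.

θ̂_MAP = 7.75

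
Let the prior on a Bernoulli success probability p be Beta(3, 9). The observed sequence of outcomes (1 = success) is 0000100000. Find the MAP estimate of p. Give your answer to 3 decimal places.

Prior: Beta(3, 9).
Data: 1 success in 10 trials (from the sequence). The binomial likelihood contributes p(1−p)^9, so the posterior is Beta(3+1, 9+9) = Beta(4, 18).
For Beta(a, b) with a, b > 1 the mode is (a−1)/(a+b−2) = 3/20 ≈ 0.150.

p̂_MAP = 0.150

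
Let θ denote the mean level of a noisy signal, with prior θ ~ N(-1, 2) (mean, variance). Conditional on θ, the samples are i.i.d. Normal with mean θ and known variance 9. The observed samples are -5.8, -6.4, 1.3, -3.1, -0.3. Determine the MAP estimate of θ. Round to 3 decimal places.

θ̂_MAP = -1.979

n = 5; x̄ = ((-5.8) + (-6.4) + 1.3 + (-3.1) + (-0.3))/5 = -14.3/5 = -2.86.
For a Normal prior and Normal likelihood with known variance, the posterior is Normal; its mode equals its mean, the precision-weighted average.
Prior precision 1/σ₀² = 1/2 = 0.5; data precision n/σ² = 5/9.
θ̂ = (0.5·(-1) + (5/9)·(-2.86)) / (0.5 + 5/9) = (-94/45)/(19/18) = -188/95 ≈ -1.979.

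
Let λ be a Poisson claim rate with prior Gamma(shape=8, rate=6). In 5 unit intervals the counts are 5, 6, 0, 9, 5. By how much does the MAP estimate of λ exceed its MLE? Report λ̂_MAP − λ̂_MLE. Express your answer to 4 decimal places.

MAP − MLE = -2.0909

Σxᵢ = 25. Posterior is Gamma(33, 11); MAP = (33−1)/11 = 32/11 ≈ 2.90909.
MLE = x̄ = 25/5 ≈ 5.00000.
Difference = 32/11 − 25/5 = -23/11 ≈ -2.0909.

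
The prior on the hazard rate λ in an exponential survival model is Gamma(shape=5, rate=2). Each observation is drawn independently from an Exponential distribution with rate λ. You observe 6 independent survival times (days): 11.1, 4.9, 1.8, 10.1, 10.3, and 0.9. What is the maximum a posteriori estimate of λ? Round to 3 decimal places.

λ̂_MAP = 0.243

The Exponential(rate=λ) likelihood is ∝ λ^n e^(−λΣtᵢ). Here n = 6 and Σtᵢ = 11.1 + 4.9 + 1.8 + 10.1 + 10.3 + 0.9 = 39.1.
Posterior ∝ λ^4e^(−2λ) · λ^6e^(−39.1λ) = λ^10e^(−41.1λ), i.e. Gamma(11, 41.1).
Mode = (a−1)/b = 10/41.1 ≈ 0.243.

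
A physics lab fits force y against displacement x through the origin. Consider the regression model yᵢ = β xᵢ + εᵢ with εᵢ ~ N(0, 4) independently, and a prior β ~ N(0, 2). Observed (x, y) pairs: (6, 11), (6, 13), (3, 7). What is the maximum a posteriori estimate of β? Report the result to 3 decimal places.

log p(β | y) = −Σ(yᵢ − βxᵢ)²/(2·4) − β²/(2·2) + const.
Setting the derivative to zero: Σxᵢ(yᵢ − βxᵢ)/4 − β/2 = 0, so β = Σxᵢyᵢ / (Σxᵢ² + σ²/τ²).
Σxᵢyᵢ = 6·11 + 6·13 + 3·7 = 165; Σxᵢ² = 81; σ²/τ² = 2.
β̂_MAP = 165 / (81 + 2) = 165/83 ≈ 1.988.

β̂_MAP = 1.988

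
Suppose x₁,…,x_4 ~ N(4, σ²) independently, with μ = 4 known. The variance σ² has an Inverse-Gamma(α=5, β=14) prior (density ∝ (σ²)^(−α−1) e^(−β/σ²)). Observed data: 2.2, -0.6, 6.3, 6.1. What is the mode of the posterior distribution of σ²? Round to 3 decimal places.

Sum of squared deviations about the known mean: SS = (2.2−4)² + (-0.6−4)² + (6.3−4)² + (6.1−4)² = 34.1.
The Normal likelihood contributes (σ²)^(−n/2) exp(−SS/(2σ²)), so the posterior is Inverse-Gamma(α + n/2, β + SS/2) = Inverse-Gamma(7, 31.05).
The mode of Inverse-Gamma(a, b) is b/(a+1) = 31.05/8 ≈ 3.881.

σ̂²_MAP = 3.881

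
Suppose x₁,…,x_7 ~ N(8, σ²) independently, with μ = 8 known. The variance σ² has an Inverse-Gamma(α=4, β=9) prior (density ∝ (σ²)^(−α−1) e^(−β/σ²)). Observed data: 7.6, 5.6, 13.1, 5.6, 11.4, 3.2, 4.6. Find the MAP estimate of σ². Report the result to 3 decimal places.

σ̂²_MAP = 5.991

Sum of squared deviations about the known mean: SS = (7.6−8)² + (5.6−8)² + (13.1−8)² + (5.6−8)² + (11.4−8)² + (3.2−8)² + (4.6−8)² = 83.85.
The Normal likelihood contributes (σ²)^(−n/2) exp(−SS/(2σ²)), so the posterior is Inverse-Gamma(α + n/2, β + SS/2) = Inverse-Gamma(7.5, 50.925).
The mode of Inverse-Gamma(a, b) is b/(a+1) = 50.925/8.5 ≈ 5.991.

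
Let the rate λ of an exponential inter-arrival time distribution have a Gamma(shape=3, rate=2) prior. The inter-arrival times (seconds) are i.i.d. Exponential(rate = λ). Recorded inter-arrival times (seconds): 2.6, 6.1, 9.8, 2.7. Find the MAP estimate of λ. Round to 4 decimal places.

The Exponential(rate=λ) likelihood is ∝ λ^n e^(−λΣtᵢ). Here n = 4 and Σtᵢ = 2.6 + 6.1 + 9.8 + 2.7 = 21.2.
Posterior ∝ λ^2e^(−2λ) · λ^4e^(−21.2λ) = λ^6e^(−23.2λ), i.e. Gamma(7, 23.2).
Mode = (a−1)/b = 6/23.2 ≈ 0.2586.

λ̂_MAP = 0.2586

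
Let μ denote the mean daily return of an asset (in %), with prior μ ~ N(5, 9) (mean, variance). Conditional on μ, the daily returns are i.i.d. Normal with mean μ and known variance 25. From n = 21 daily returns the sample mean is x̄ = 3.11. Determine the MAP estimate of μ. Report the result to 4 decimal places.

μ̂_MAP = 3.3308

n = 21, x̄ = 3.11.
For a Normal prior and Normal likelihood with known variance, the posterior is Normal; its mode equals its mean, the precision-weighted average.
Prior precision 1/σ₀² = 1/9; data precision n/σ² = 21/25 = 0.84.
μ̂ = ((1/9)·5 + 0.84·3.11) / (1/9 + 0.84) = (71279/22500)/(214/225) = 71279/21400 ≈ 3.3308.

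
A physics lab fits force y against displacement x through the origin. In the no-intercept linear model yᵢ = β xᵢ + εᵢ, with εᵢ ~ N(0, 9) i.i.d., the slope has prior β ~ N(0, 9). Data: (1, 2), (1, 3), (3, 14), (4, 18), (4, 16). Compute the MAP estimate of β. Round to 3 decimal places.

log p(β | y) = −Σ(yᵢ − βxᵢ)²/(2·9) − β²/(2·9) + const.
Setting the derivative to zero: Σxᵢ(yᵢ − βxᵢ)/9 − β/9 = 0, so β = Σxᵢyᵢ / (Σxᵢ² + σ²/τ²).
Σxᵢyᵢ = 1·2 + 1·3 + 3·14 + 4·18 + 4·16 = 183; Σxᵢ² = 43; σ²/τ² = 1.
β̂_MAP = 183 / (43 + 1) = 183/44 ≈ 4.159.

β̂_MAP = 4.159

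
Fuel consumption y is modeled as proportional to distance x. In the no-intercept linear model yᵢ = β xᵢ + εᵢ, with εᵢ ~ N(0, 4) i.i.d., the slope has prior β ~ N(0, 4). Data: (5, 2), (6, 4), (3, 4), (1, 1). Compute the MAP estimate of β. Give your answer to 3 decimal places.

β̂_MAP = 0.653

log p(β | y) = −Σ(yᵢ − βxᵢ)²/(2·4) − β²/(2·4) + const.
Setting the derivative to zero: Σxᵢ(yᵢ − βxᵢ)/4 − β/4 = 0, so β = Σxᵢyᵢ / (Σxᵢ² + σ²/τ²).
Σxᵢyᵢ = 5·2 + 6·4 + 3·4 + 1·1 = 47; Σxᵢ² = 71; σ²/τ² = 1.
β̂_MAP = 47 / (71 + 1) = 47/72 ≈ 0.653.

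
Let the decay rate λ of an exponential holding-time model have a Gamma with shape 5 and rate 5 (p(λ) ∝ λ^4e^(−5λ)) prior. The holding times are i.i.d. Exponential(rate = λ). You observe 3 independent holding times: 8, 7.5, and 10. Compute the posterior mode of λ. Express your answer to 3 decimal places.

λ̂_MAP = 0.230

The Exponential(rate=λ) likelihood is ∝ λ^n e^(−λΣtᵢ). Here n = 3 and Σtᵢ = 8 + 7.5 + 10 = 25.5.
Posterior ∝ λ^4e^(−5λ) · λ^3e^(−25.5λ) = λ^7e^(−30.5λ), i.e. Gamma(8, 30.5).
Mode = (a−1)/b = 7/30.5 ≈ 0.230.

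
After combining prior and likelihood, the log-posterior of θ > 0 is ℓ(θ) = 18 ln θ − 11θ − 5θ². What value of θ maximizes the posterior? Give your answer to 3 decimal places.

θ̂_MAP = 0.900

ℓ'(θ) = 18/θ − 11 − 10θ. Setting this to zero and multiplying by θ: 10θ² + 11θ − 18 = 0.
θ = (−11 + √(11² + 4·10·18)) / (2·10) = (−11 + √841) / 20 = (−11 + 29)/20 = 9/10.
ℓ''(θ) = −18/θ² − 10 < 0, confirming a maximum.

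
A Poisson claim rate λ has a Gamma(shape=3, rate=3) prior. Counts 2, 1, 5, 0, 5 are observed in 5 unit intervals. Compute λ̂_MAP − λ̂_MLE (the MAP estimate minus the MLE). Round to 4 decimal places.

Σxᵢ = 13. Posterior is Gamma(16, 8); MAP = (16−1)/8 = 15/8 ≈ 1.87500.
MLE = x̄ = 13/5 ≈ 2.60000.
Difference = 15/8 − 13/5 = -29/40 ≈ -0.7250.

MAP − MLE = -0.7250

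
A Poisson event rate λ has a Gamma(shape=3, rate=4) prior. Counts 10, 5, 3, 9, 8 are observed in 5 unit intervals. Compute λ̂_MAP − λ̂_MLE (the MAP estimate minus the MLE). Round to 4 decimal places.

Σxᵢ = 35. Posterior is Gamma(38, 9); MAP = (38−1)/9 = 37/9 ≈ 4.11111.
MLE = x̄ = 35/5 ≈ 7.00000.
Difference = 37/9 − 35/5 = -26/9 ≈ -2.8889.

MAP − MLE = -2.8889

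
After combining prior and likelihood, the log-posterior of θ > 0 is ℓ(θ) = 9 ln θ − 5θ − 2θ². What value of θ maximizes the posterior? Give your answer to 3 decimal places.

ℓ'(θ) = 9/θ − 5 − 4θ. Setting this to zero and multiplying by θ: 4θ² + 5θ − 9 = 0.
θ = (−5 + √(5² + 4·4·9)) / (2·4) = (−5 + √169) / 8 = (−5 + 13)/8 = 1.
ℓ''(θ) = −9/θ² − 4 < 0, confirming a maximum.

θ̂_MAP = 1.000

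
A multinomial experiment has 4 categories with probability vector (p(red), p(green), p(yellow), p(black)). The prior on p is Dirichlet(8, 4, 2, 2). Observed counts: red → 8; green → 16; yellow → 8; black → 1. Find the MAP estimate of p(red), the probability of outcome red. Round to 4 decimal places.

MAP estimate of p(red) = 0.3333

The posterior is Dirichlet(αᵢ + nᵢ) = Dirichlet(16, 20, 10, 3).
For a Dirichlet(a₁,…,a_K) with all aᵢ > 1, the mode has j-th component (aⱼ − 1)/(Σaᵢ − K).
Here Σaᵢ = 49 and K = 4, so p(red) = (16 − 1)/(49 − 4) = 15/45 ≈ 0.3333.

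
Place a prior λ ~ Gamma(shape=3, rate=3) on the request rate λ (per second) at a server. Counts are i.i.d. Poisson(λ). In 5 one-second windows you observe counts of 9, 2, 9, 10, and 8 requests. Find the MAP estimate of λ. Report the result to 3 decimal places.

Σxᵢ = 9+2+9+10+8 = 38, with n = 5.
Posterior ∝ λ^2e^(−3λ) · λ^38e^(−5λ) = λ^40e^(−8λ), i.e. Gamma(shape=41, rate=8).
The mode of a Gamma(a, b) with a ≥ 1 (shape–rate) is (a−1)/b = 40/8 ≈ 5.000.

λ̂_MAP = 5.000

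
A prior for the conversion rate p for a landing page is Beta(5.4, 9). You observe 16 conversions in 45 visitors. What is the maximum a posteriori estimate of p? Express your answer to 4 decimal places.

p̂_MAP = 0.3554

Prior: Beta(5.4, 9).
Data: 16 successes in 45 trials. The binomial likelihood contributes p^16(1−p)^29, so the posterior is Beta(5.4+16, 9+29) = Beta(21.4, 38).
For Beta(a, b) with a, b > 1 the mode is (a−1)/(a+b−2) = 20.4/57.4 ≈ 0.3554.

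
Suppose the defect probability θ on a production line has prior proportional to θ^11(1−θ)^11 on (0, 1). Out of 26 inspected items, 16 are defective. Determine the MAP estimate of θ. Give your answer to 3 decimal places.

θ̂_MAP = 0.563

The prior density ∝ θ^11(1−θ)^11 is the kernel of Beta(12, 12).
Data: 16 successes in 26 trials. The binomial likelihood contributes θ^16(1−θ)^10, so the posterior is Beta(12+16, 12+10) = Beta(28, 22).
For Beta(a, b) with a, b > 1 the mode is (a−1)/(a+b−2) = 27/48 ≈ 0.563.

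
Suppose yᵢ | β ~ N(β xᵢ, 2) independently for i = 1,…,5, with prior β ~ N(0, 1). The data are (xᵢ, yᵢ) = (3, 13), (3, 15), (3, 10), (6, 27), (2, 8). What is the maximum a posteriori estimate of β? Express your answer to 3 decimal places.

β̂_MAP = 4.232

log p(β | y) = −Σ(yᵢ − βxᵢ)²/(2·2) − β²/(2·1) + const.
Setting the derivative to zero: Σxᵢ(yᵢ − βxᵢ)/2 − β/1 = 0, so β = Σxᵢyᵢ / (Σxᵢ² + σ²/τ²).
Σxᵢyᵢ = 3·13 + 3·15 + 3·10 + 6·27 + 2·8 = 292; Σxᵢ² = 67; σ²/τ² = 2.
β̂_MAP = 292 / (67 + 2) = 292/69 ≈ 4.232.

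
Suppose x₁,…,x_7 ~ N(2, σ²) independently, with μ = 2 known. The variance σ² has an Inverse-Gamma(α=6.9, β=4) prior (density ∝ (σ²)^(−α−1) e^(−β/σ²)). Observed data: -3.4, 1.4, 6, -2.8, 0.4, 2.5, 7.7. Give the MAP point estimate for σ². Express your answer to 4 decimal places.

Sum of squared deviations about the known mean: SS = (-3.4−2)² + (1.4−2)² + (6−2)² + (-2.8−2)² + (0.4−2)² + (2.5−2)² + (7.7−2)² = 103.86.
The Normal likelihood contributes (σ²)^(−n/2) exp(−SS/(2σ²)), so the posterior is Inverse-Gamma(α + n/2, β + SS/2) = Inverse-Gamma(10.4, 55.93).
The mode of Inverse-Gamma(a, b) is b/(a+1) = 55.93/11.4 ≈ 4.9061.

σ̂²_MAP = 4.9061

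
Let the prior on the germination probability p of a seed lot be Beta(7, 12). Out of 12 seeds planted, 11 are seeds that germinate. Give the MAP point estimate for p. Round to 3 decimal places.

Prior: Beta(7, 12).
Data: 11 successes in 12 trials. The binomial likelihood contributes p^11(1−p)^1, so the posterior is Beta(7+11, 12+1) = Beta(18, 13).
For Beta(a, b) with a, b > 1 the mode is (a−1)/(a+b−2) = 17/29 ≈ 0.586.

p̂_MAP = 0.586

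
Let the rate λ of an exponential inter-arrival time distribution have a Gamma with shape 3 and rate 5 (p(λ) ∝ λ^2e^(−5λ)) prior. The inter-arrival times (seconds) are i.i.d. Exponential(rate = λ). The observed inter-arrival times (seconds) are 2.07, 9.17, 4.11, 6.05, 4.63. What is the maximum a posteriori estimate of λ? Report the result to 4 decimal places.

The Exponential(rate=λ) likelihood is ∝ λ^n e^(−λΣtᵢ). Here n = 5 and Σtᵢ = 2.07 + 9.17 + 4.11 + 6.05 + 4.63 = 26.03.
Posterior ∝ λ^2e^(−5λ) · λ^5e^(−26.03λ) = λ^7e^(−31.03λ), i.e. Gamma(8, 31.03).
Mode = (a−1)/b = 7/31.03 ≈ 0.2256.

λ̂_MAP = 0.2256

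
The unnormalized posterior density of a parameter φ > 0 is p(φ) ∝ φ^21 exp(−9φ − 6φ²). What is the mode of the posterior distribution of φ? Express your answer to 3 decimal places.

φ̂_MAP = 1.000

ℓ'(φ) = 21/φ − 9 − 12φ. Setting this to zero and multiplying by φ: 12φ² + 9φ − 21 = 0.
φ = (−9 + √(9² + 4·12·21)) / (2·12) = (−9 + √1089) / 24 = (−9 + 33)/24 = 1.
ℓ''(φ) = −21/φ² − 12 < 0, confirming a maximum.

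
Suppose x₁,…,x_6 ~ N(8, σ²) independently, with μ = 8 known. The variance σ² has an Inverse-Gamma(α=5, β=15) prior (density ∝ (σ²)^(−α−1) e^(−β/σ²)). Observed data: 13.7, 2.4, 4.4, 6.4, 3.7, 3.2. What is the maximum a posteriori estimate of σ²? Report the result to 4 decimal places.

σ̂²_MAP = 8.3833

Sum of squared deviations about the known mean: SS = (13.7−8)² + (2.4−8)² + (4.4−8)² + (6.4−8)² + (3.7−8)² + (3.2−8)² = 120.9.
The Normal likelihood contributes (σ²)^(−n/2) exp(−SS/(2σ²)), so the posterior is Inverse-Gamma(α + n/2, β + SS/2) = Inverse-Gamma(8, 75.45).
The mode of Inverse-Gamma(a, b) is b/(a+1) = 75.45/9 ≈ 8.3833.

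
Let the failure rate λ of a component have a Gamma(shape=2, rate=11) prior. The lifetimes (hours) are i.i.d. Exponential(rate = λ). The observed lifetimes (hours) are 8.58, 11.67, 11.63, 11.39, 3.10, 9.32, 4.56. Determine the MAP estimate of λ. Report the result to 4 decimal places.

λ̂_MAP = 0.1123

The Exponential(rate=λ) likelihood is ∝ λ^n e^(−λΣtᵢ). Here n = 7 and Σtᵢ = 8.58 + 11.67 + 11.63 + 11.39 + 3.10 + 9.32 + 4.56 = 60.25.
Posterior ∝ λe^(−11λ) · λ^7e^(−60.25λ) = λ^8e^(−71.25λ), i.e. Gamma(9, 71.25).
Mode = (a−1)/b = 8/71.25 ≈ 0.1123.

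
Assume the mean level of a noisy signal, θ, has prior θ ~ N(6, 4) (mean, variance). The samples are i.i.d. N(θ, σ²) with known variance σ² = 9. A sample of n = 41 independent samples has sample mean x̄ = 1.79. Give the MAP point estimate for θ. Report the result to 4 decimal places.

θ̂_MAP = 2.0090

n = 41, x̄ = 1.79.
For a Normal prior and Normal likelihood with known variance, the posterior is Normal; its mode equals its mean, the precision-weighted average.
Prior precision 1/σ₀² = 1/4 = 0.25; data precision n/σ² = 41/9.
θ̂ = (0.25·6 + (41/9)·1.79) / (0.25 + 41/9) = (8689/900)/(173/36) = 8689/4325 ≈ 2.0090.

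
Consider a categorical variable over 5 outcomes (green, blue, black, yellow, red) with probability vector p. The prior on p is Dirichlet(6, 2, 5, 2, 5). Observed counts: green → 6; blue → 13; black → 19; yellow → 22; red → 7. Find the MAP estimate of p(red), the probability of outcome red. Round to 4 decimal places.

The posterior is Dirichlet(αᵢ + nᵢ) = Dirichlet(12, 15, 24, 24, 12).
For a Dirichlet(a₁,…,a_K) with all aᵢ > 1, the mode has j-th component (aⱼ − 1)/(Σaᵢ − K).
Here Σaᵢ = 87 and K = 5, so p(red) = (12 − 1)/(87 − 5) = 11/82 ≈ 0.1341.

MAP estimate of p(red) = 0.1341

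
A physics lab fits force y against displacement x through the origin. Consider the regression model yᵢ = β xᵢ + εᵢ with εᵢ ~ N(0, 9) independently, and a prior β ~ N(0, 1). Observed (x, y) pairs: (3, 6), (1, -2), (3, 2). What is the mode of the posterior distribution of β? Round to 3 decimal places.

β̂_MAP = 0.786

log p(β | y) = −Σ(yᵢ − βxᵢ)²/(2·9) − β²/(2·1) + const.
Setting the derivative to zero: Σxᵢ(yᵢ − βxᵢ)/9 − β/1 = 0, so β = Σxᵢyᵢ / (Σxᵢ² + σ²/τ²).
Σxᵢyᵢ = 3·6 + 1·(-2) + 3·2 = 22; Σxᵢ² = 19; σ²/τ² = 9.
β̂_MAP = 22 / (19 + 9) = 22/28 ≈ 0.786.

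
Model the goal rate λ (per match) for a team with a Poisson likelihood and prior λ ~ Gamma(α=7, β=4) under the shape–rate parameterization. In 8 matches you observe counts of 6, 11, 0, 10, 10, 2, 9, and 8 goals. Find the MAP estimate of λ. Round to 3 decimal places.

λ̂_MAP = 5.167

Σxᵢ = 6+11+0+10+10+2+9+8 = 56, with n = 8.
Posterior ∝ λ^6e^(−4λ) · λ^56e^(−8λ) = λ^62e^(−12λ), i.e. Gamma(shape=63, rate=12).
The mode of a Gamma(a, b) with a ≥ 1 (shape–rate) is (a−1)/b = 62/12 ≈ 5.167.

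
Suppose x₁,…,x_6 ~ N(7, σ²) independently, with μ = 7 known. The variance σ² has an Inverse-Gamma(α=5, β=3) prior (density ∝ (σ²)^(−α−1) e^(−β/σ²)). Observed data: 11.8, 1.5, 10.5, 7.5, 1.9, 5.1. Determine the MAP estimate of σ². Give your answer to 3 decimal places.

σ̂²_MAP = 5.634

Sum of squared deviations about the known mean: SS = (11.8−7)² + (1.5−7)² + (10.5−7)² + (7.5−7)² + (1.9−7)² + (5.1−7)² = 95.41.
The Normal likelihood contributes (σ²)^(−n/2) exp(−SS/(2σ²)), so the posterior is Inverse-Gamma(α + n/2, β + SS/2) = Inverse-Gamma(8, 50.705).
The mode of Inverse-Gamma(a, b) is b/(a+1) = 50.705/9 ≈ 5.634.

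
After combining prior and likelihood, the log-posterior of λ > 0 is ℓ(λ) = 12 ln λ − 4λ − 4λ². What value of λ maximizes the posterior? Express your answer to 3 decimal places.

λ̂_MAP = 1.000

ℓ'(λ) = 12/λ − 4 − 8λ. Setting this to zero and multiplying by λ: 8λ² + 4λ − 12 = 0.
λ = (−4 + √(4² + 4·8·12)) / (2·8) = (−4 + √400) / 16 = (−4 + 20)/16 = 1.
ℓ''(λ) = −12/λ² − 8 < 0, confirming a maximum.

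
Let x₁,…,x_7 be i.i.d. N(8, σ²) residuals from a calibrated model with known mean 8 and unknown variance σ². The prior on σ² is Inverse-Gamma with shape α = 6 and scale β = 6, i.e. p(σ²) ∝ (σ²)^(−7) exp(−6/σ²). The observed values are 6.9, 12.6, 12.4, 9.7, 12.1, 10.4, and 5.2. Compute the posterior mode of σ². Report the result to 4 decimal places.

Sum of squared deviations about the known mean: SS = (6.9−8)² + (12.6−8)² + (12.4−8)² + (9.7−8)² + (12.1−8)² + (10.4−8)² + (5.2−8)² = 75.03.
The Normal likelihood contributes (σ²)^(−n/2) exp(−SS/(2σ²)), so the posterior is Inverse-Gamma(α + n/2, β + SS/2) = Inverse-Gamma(9.5, 43.515).
The mode of Inverse-Gamma(a, b) is b/(a+1) = 43.515/10.5 ≈ 4.1443.

σ̂²_MAP = 4.1443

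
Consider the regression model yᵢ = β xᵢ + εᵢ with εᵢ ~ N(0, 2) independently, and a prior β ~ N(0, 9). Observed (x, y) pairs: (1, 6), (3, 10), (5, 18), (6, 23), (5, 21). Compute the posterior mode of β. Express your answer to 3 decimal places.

log p(β | y) = −Σ(yᵢ − βxᵢ)²/(2·2) − β²/(2·9) + const.
Setting the derivative to zero: Σxᵢ(yᵢ − βxᵢ)/2 − β/9 = 0, so β = Σxᵢyᵢ / (Σxᵢ² + σ²/τ²).
Σxᵢyᵢ = 1·6 + 3·10 + 5·18 + 6·23 + 5·21 = 369; Σxᵢ² = 96; σ²/τ² = 2/9.
β̂_MAP = 369 / (96 + 2/9) = 369/(866/9) = 3321/866 ≈ 3.835.

β̂_MAP = 3.835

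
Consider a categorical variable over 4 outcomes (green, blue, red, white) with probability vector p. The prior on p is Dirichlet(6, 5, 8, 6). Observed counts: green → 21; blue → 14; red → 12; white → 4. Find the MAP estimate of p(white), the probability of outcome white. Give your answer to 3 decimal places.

MAP estimate of p(white) = 0.125

The posterior is Dirichlet(αᵢ + nᵢ) = Dirichlet(27, 19, 20, 10).
For a Dirichlet(a₁,…,a_K) with all aᵢ > 1, the mode has j-th component (aⱼ − 1)/(Σaᵢ − K).
Here Σaᵢ = 76 and K = 4, so p(white) = (10 − 1)/(76 − 4) = 9/72 ≈ 0.125.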